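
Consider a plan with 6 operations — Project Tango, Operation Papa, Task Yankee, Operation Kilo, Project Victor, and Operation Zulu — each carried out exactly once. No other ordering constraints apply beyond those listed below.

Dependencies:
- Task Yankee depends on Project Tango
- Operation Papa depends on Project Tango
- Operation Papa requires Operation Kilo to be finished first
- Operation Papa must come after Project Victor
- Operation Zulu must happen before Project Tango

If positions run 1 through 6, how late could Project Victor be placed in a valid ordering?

5

The only operation forced after Project Victor (directly or by a chain) is Operation Papa.
So at least 1 operation follows Project Victor, putting Project Victor no later than position 5. That position is achievable by scheduling everything else first.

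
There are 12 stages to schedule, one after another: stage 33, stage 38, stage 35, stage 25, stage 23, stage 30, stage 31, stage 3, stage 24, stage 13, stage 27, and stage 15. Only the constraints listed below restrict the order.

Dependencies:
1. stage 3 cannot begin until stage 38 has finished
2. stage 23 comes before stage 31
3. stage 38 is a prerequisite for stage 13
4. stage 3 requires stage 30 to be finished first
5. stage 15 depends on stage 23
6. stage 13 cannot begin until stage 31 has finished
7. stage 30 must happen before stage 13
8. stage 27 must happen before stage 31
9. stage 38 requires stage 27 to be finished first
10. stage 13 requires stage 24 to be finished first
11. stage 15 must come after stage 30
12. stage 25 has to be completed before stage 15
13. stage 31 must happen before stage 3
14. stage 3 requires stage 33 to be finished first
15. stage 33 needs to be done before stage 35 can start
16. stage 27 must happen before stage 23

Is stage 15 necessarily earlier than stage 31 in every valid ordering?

No

Stage 15 and stage 31 are not related by any chain of constraints.
So stage 15 can come before stage 31 or after — it is not forced.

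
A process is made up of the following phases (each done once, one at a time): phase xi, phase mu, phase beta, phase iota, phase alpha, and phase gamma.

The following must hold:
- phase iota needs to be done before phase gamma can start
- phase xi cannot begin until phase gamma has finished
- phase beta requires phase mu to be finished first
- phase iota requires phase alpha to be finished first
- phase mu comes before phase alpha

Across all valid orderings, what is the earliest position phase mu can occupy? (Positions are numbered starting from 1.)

1

No constraint forces any other phase before phase mu, so it can be placed first.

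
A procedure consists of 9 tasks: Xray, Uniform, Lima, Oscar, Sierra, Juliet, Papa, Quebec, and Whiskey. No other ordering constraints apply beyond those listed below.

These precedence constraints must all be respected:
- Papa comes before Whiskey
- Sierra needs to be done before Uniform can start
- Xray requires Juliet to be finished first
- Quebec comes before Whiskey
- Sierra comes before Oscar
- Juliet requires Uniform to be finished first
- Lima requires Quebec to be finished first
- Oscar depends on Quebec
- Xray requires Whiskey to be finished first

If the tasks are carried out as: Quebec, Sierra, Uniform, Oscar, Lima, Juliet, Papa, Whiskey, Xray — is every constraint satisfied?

Every stated constraint is respected: Quebec sits at position 1, ahead of Whiskey at position 8, and each of the other listed pairs likewise has the predecessor earlier in the sequence.

Yes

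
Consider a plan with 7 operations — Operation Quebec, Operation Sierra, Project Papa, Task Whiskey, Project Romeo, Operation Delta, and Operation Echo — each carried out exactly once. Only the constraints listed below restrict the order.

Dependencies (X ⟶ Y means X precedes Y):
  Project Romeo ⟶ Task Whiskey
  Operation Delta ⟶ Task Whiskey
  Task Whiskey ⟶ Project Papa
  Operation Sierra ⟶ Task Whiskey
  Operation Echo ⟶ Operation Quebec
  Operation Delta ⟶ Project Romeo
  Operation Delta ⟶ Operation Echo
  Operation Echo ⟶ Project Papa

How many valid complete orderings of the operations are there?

The operations with no prerequisites are Operation Sierra, Operation Delta; any of them can be placed first.
Enumerating by repeatedly choosing an available operation (one whose prerequisites are all placed) gives 37 distinct complete orderings.

37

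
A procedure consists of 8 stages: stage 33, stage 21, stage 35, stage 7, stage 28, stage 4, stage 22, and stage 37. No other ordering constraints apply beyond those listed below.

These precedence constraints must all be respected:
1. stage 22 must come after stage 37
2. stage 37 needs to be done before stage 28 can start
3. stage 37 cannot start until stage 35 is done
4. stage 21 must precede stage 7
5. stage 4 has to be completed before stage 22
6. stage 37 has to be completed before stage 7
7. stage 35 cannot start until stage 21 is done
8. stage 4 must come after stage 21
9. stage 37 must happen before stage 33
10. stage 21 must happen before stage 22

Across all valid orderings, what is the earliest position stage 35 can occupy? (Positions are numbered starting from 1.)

The only stage forced before stage 35 (directly or transitively) is stage 21.
With 1 mandatory predecessor, the earliest stage 35 can sit is position 1+1 = 2, and placing just that one first achieves it.

2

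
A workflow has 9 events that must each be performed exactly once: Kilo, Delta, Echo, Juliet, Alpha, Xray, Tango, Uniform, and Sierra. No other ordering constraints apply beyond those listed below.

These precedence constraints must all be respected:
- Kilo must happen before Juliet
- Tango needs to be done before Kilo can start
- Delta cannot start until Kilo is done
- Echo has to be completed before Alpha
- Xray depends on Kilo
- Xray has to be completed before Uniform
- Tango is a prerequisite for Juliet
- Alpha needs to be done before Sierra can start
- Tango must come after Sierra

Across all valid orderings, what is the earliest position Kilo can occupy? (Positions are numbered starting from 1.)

The events that are forced before Kilo, directly or transitively, are Echo, Alpha, Tango, Sierra. That's 4 events.
With 4 mandatory predecessors, the earliest Kilo can sit is position 4+1 = 5, and placing just those 4 first achieves it.

5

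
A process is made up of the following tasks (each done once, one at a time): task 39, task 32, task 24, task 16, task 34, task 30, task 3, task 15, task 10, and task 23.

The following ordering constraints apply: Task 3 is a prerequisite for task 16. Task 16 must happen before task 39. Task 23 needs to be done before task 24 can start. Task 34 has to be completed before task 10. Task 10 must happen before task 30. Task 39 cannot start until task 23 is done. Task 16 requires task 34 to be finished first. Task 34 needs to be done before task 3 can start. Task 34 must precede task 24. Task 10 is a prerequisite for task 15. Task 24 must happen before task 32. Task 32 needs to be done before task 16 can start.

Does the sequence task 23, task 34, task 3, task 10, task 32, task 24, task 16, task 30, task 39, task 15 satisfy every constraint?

No

In the proposed order, task 32 appears before task 24.
That contradicts the constraint that task 24 must precede task 32.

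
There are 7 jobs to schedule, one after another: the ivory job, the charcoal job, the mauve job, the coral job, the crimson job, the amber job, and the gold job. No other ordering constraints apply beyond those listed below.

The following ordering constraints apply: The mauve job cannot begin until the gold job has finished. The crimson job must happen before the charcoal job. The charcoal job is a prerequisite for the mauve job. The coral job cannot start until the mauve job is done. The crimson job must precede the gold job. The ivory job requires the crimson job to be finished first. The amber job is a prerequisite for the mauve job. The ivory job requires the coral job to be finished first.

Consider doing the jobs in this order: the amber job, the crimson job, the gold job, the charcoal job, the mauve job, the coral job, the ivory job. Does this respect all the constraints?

Checking each listed constraint against this order: for instance, the crimson job is in position 2 and the ivory job in position 7, so that constraint holds — and the remaining constraints check out the same way.

Yes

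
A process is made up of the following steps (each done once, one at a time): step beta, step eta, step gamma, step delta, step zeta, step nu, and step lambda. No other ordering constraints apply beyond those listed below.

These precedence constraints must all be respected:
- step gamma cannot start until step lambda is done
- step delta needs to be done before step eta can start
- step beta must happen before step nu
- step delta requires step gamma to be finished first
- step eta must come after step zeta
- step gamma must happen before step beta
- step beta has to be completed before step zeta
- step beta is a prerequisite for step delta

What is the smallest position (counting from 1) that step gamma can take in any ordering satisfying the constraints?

2

Working backwards through the constraints from step gamma, its only required predecessor is step lambda.
So at minimum 1 step comes before step gamma, putting step gamma no earlier than position 2. That position is achievable by scheduling exactly that predecessor first.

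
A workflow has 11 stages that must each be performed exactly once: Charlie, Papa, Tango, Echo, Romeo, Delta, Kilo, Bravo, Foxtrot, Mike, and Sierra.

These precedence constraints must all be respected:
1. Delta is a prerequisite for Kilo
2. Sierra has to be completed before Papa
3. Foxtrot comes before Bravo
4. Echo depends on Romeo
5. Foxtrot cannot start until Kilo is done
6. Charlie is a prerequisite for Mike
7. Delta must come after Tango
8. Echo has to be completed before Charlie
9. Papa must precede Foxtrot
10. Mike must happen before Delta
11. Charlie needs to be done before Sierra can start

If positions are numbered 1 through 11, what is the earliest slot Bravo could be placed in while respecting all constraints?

11

Working backwards through the constraints from Bravo, its full set of required predecessors is Charlie, Papa, Tango, Echo, Romeo, Delta, Kilo, Foxtrot, Mike, Sierra — 10 of them.
So at minimum 10 stages come before Bravo, putting Bravo no earlier than position 11. That position is achievable by scheduling exactly those predecessors first.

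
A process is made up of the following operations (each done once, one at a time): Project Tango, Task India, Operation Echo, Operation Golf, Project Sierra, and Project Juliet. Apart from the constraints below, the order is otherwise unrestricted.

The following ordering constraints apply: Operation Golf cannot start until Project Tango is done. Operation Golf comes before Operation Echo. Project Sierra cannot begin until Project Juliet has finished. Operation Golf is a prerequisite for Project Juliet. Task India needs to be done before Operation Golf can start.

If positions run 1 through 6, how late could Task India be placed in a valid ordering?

2

The operations that are forced after Task India, directly or by a chain of constraints, are Operation Echo, Operation Golf, Project Sierra, Project Juliet. That's 4 operations.
So at least 4 operations follow Task India, putting Task India no later than position 2. That position is achievable by scheduling everything else first.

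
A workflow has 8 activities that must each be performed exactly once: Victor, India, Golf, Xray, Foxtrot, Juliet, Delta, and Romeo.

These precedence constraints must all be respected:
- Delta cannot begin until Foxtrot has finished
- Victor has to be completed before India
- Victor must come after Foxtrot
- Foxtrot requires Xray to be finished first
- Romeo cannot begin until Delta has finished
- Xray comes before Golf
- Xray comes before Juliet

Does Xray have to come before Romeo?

Tracing the constraints gives a chain: Xray → Foxtrot → Delta → Romeo.
Hence Xray necessarily comes before Romeo.

Yes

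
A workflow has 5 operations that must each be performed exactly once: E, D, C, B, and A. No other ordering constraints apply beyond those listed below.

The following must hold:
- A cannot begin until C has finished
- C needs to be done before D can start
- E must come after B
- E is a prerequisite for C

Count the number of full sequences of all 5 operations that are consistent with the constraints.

Only B has no prerequisites, so it must go first.
Systematically extending each partial ordering one operation at a time and counting, there are 2 complete orderings.

2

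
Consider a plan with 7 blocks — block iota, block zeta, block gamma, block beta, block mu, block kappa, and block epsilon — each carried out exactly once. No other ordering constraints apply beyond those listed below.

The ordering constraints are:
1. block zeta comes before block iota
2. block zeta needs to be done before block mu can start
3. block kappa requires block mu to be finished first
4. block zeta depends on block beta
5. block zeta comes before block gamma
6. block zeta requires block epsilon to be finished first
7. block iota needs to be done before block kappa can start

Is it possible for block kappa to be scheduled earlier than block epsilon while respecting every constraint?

No

There is a dependency chain block epsilon → block zeta → block iota → block kappa, so block kappa always comes after block epsilon.
Hence block kappa can never be scheduled before block epsilon.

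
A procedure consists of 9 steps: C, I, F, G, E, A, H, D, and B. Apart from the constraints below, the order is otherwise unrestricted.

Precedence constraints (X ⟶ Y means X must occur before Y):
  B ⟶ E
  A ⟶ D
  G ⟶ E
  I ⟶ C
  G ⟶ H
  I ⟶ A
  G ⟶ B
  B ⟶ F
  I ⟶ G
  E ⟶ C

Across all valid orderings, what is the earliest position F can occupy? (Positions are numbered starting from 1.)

4

Working backwards through the constraints from F, its full set of required predecessors is I, G, B — 3 of them.
With 3 mandatory predecessors, the earliest F can sit is position 3+1 = 4, and placing just those 3 first achieves it.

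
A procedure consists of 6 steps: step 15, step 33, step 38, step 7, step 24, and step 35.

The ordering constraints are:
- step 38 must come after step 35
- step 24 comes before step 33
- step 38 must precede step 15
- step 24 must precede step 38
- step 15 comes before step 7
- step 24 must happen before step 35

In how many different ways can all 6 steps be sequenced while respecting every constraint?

Step 24 is the only step with nothing required before it, so every ordering starts there.
Systematically extending each partial ordering one step at a time and counting, there are 5 complete orderings.

5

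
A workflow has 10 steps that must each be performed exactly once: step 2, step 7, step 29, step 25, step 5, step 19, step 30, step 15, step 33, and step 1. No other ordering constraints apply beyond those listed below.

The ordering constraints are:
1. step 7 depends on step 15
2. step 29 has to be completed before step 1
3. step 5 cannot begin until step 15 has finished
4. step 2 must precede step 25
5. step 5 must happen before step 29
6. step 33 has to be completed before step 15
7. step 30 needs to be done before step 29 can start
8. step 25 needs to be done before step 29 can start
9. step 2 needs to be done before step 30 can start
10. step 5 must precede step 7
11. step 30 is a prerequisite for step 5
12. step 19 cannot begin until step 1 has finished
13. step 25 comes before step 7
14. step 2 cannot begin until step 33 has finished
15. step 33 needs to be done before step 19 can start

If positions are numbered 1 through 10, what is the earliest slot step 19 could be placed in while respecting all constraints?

Every step that must precede step 19 has to come before it. Tracing all chains that end at step 19, those steps are: step 2, step 29, step 25, step 5, step 30, step 15, step 33, step 1 — 8 in total.
With 8 mandatory predecessors, the earliest step 19 can sit is position 8+1 = 9, and placing just those 8 first achieves it.

9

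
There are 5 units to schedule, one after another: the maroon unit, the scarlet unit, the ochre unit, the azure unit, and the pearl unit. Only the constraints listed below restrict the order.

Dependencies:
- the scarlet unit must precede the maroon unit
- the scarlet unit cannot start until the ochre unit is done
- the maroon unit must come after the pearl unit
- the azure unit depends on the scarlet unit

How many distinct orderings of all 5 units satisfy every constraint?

The units with no prerequisites are the ochre unit, the pearl unit; any of them can be placed first.
Enumerating by repeatedly choosing an available unit (one whose prerequisites are all placed) gives 7 distinct complete orderings.

7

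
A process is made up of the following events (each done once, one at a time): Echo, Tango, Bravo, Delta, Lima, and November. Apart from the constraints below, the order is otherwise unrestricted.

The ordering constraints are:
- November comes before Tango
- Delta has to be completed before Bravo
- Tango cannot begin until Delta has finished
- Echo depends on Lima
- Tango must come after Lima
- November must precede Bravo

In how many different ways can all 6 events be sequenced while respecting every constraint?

52

3 events have no prerequisites (Delta, Lima, November), so any of them could come first.
Counting all ways to extend the partial order to a total order gives 52.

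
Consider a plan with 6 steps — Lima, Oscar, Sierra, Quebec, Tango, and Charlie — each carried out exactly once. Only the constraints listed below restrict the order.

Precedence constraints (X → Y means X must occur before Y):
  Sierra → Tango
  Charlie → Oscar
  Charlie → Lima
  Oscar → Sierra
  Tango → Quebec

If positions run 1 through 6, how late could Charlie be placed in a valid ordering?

Every step that must follow Charlie has to come after it. Tracing all chains starting from Charlie, those steps are: Lima, Oscar, Sierra, Quebec, Tango — 5 in total.
With 5 mandatory successors out of 6 steps total, the latest slot for Charlie is 6−5 = 1, and it's reachable by doing all non-successors before Charlie.

1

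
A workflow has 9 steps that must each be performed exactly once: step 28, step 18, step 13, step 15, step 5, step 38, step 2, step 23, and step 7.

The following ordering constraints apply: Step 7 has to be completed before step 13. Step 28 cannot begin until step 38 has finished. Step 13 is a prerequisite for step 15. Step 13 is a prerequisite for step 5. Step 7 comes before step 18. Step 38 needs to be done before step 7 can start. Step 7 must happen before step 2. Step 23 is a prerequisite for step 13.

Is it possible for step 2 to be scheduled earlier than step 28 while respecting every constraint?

No chain of constraints runs from step 28 to step 2, so step 28 is not required to come first.
So a valid ordering placing step 2 earlier than step 28 exists.

Yes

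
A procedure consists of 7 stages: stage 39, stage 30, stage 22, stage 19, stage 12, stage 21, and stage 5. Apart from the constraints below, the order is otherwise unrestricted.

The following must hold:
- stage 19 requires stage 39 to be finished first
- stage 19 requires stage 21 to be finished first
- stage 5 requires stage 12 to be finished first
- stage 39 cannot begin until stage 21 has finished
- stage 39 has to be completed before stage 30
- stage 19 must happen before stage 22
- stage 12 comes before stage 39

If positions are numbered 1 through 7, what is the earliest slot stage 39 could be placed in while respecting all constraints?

Every stage that must precede stage 39 has to come before it. Tracing all chains that end at stage 39, those stages are: stage 12, stage 21 — 2 in total.
With 2 mandatory predecessors, the earliest stage 39 can sit is position 2+1 = 3, and placing just those 2 first achieves it.

3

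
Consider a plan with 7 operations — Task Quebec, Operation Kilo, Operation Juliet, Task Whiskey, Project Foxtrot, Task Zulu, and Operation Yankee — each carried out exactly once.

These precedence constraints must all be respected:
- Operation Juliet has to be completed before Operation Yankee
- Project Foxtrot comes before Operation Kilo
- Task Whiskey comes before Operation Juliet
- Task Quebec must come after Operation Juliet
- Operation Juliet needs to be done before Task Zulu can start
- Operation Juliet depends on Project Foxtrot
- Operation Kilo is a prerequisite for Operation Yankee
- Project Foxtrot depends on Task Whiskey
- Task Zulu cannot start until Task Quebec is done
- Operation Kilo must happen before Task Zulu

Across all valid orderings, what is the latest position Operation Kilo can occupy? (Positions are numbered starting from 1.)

5

The operations that are forced after Operation Kilo, directly or by a chain of constraints, are Task Zulu, Operation Yankee. That's 2 operations.
So at least 2 operations follow Operation Kilo, putting Operation Kilo no later than position 5. That position is achievable by scheduling everything else first.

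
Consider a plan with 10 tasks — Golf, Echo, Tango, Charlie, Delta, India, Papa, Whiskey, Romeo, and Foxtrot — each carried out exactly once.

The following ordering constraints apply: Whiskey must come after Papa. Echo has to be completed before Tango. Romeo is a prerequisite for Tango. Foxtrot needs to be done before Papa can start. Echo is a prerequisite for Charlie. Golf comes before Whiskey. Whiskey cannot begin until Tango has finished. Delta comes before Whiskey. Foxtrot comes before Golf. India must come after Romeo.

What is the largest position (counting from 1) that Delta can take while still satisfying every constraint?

The only task forced after Delta (directly or by a chain) is Whiskey.
So at least 1 task follows Delta, putting Delta no later than position 9. That position is achievable by scheduling everything else first.

9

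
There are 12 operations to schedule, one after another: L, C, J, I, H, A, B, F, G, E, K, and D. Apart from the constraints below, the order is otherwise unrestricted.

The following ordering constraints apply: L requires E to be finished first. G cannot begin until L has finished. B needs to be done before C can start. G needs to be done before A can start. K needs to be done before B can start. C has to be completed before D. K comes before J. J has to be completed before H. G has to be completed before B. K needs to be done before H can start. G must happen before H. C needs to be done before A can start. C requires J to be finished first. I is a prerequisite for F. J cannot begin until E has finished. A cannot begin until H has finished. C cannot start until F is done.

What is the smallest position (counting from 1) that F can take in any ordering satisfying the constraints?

2

The only operation forced before F (directly or transitively) is I.
So at minimum 1 operation comes before F, putting F no earlier than position 2. That position is achievable by scheduling exactly that predecessor first.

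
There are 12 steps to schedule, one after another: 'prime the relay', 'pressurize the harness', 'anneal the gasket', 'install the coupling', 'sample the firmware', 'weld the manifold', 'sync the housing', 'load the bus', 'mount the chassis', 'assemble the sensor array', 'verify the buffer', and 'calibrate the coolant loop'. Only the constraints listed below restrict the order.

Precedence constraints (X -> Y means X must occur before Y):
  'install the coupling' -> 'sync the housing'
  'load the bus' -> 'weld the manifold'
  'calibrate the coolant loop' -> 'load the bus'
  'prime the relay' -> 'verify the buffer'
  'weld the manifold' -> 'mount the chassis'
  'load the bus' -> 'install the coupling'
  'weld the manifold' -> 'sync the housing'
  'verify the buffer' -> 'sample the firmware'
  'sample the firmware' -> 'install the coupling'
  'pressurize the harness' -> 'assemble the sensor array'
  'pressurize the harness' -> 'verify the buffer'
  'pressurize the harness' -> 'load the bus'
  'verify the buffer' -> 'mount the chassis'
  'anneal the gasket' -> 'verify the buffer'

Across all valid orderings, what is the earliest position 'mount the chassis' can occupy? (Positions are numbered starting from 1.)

The steps that are forced before 'mount the chassis', directly or transitively, are 'prime the relay', 'pressurize the harness', 'anneal the gasket', 'weld the manifold', 'load the bus', 'verify the buffer', 'calibrate the coolant loop'. That's 7 steps.
So at minimum 7 steps come before 'mount the chassis', putting 'mount the chassis' no earlier than position 8. That position is achievable by scheduling exactly those predecessors first.

8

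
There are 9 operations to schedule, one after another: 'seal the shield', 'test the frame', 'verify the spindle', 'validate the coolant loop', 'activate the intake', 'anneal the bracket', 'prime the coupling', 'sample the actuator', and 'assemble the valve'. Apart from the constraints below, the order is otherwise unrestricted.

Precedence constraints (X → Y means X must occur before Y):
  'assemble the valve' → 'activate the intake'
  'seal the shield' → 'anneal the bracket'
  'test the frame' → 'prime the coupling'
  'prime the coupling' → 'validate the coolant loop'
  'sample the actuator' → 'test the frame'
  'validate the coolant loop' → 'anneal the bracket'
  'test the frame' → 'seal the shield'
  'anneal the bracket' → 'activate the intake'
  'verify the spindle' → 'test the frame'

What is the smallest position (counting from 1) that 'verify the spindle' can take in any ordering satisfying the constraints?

'verify the spindle' has no prerequisites at all, so it can go in position 1.

1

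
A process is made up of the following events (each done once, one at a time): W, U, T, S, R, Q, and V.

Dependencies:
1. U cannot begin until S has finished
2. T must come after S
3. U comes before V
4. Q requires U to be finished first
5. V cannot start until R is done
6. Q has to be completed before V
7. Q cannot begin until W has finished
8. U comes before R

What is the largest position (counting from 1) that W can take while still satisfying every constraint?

The events that are forced after W, directly or by a chain of constraints, are Q, V. That's 2 events.
So at least 2 events follow W, putting W no later than position 5. That position is achievable by scheduling everything else first.

5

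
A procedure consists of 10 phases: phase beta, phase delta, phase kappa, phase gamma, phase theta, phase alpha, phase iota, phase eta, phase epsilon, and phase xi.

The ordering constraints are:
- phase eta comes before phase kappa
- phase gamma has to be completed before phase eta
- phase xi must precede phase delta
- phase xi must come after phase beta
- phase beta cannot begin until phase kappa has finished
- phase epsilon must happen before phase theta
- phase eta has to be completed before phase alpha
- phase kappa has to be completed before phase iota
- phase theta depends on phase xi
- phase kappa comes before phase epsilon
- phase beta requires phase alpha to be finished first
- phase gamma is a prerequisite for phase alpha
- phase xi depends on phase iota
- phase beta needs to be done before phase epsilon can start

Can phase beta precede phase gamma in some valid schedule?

No

The constraints give a chain phase gamma → phase alpha → phase beta, which forces phase gamma before phase beta.
Hence phase beta can never be scheduled before phase gamma.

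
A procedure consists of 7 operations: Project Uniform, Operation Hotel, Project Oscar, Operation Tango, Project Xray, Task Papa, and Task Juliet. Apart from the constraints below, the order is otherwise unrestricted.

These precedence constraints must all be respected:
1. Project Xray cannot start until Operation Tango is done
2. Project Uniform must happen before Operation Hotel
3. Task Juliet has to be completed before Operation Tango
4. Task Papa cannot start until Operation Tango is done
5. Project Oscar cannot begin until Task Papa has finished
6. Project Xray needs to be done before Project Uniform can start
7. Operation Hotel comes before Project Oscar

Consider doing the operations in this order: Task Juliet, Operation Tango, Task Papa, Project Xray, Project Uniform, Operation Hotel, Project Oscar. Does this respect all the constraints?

Yes

Checking each listed constraint against this order: for instance, Task Papa is in position 3 and Project Oscar in position 7, so that constraint holds — and the remaining constraints check out the same way.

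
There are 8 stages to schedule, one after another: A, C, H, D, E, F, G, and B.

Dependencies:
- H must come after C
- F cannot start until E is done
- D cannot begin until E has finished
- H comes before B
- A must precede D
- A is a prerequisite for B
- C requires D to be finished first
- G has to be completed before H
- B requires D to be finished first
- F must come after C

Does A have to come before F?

There is a constraint chain A → D → C → F.
So A must precede F in any valid ordering.

Yes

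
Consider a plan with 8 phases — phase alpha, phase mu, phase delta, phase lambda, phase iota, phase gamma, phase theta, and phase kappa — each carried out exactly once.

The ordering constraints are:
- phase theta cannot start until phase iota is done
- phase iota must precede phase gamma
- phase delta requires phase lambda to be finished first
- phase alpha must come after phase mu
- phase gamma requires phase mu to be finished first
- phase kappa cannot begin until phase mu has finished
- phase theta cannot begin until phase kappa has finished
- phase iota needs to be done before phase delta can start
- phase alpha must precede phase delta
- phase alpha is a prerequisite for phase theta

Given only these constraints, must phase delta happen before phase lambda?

No

In fact the dependencies run the other way: phase lambda → phase delta.
So phase delta never precedes phase lambda.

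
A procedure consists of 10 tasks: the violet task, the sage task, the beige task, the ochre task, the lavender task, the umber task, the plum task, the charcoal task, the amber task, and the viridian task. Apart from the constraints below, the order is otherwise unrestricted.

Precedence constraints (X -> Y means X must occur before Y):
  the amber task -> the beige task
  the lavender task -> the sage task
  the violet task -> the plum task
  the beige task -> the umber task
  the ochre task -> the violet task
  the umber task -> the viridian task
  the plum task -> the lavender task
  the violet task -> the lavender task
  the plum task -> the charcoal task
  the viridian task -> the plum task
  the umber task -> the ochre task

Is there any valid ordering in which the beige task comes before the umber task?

Yes

The constraints force the beige task before the umber task, so yes — every valid ordering has the beige task earlier.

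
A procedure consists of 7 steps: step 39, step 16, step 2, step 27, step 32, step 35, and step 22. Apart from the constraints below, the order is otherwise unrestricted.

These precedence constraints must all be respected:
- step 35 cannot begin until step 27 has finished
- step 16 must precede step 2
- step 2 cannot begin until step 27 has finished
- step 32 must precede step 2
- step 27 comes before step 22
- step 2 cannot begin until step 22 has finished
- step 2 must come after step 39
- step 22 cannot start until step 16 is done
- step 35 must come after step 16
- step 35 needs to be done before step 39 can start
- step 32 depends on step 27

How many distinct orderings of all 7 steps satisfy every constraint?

The steps with no prerequisites are step 16, step 27; any of them can be placed first.
Counting all ways to extend the partial order to a total order gives 27.

27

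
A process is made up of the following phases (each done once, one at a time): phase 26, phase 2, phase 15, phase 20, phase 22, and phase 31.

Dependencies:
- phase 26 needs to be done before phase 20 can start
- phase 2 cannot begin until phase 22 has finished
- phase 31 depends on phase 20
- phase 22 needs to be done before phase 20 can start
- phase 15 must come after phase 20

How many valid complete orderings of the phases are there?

18

2 phases have no prerequisites (phase 26, phase 22), so any of them could come first.
Counting all ways to extend the partial order to a total order gives 18.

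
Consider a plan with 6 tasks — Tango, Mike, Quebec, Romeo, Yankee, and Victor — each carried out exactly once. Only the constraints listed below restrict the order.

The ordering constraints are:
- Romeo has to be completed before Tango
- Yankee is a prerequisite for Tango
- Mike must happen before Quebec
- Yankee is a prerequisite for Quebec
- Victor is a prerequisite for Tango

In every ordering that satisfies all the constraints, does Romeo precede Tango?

There is a constraint chain Romeo → Tango.
That forces Romeo before Tango in every valid schedule.

Yes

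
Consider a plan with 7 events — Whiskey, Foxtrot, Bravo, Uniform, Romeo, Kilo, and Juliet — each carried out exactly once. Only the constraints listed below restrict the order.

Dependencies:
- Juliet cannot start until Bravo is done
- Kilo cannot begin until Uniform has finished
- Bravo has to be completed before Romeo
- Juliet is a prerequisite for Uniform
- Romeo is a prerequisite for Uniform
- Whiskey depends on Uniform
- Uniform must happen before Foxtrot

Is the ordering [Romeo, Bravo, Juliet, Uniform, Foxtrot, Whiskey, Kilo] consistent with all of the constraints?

No

In the proposed order, Romeo appears before Bravo.
But one of the constraints requires Bravo before Romeo, so this ordering violates it.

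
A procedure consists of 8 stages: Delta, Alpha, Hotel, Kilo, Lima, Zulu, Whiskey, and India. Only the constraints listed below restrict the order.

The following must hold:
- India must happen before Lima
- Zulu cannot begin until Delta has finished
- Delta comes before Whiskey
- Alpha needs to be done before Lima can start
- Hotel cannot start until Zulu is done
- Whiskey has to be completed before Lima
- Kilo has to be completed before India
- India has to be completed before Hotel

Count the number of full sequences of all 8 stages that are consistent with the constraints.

332

The stages with no prerequisites are Delta, Alpha, Kilo; any of them can be placed first.
Counting all ways to extend the partial order to a total order gives 332.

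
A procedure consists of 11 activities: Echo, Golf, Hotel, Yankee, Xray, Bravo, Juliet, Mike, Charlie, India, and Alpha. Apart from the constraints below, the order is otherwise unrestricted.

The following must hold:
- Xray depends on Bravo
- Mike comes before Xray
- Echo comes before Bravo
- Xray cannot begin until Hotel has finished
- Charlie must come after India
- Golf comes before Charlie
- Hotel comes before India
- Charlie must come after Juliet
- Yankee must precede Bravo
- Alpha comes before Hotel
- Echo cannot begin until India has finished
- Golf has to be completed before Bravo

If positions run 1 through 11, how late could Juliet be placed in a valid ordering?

Following the constraints forward from Juliet, its only required successor is Charlie.
With 1 mandatory successor out of 11 activities total, the latest slot for Juliet is 11−1 = 10, and it's reachable by doing all non-successors before Juliet.

10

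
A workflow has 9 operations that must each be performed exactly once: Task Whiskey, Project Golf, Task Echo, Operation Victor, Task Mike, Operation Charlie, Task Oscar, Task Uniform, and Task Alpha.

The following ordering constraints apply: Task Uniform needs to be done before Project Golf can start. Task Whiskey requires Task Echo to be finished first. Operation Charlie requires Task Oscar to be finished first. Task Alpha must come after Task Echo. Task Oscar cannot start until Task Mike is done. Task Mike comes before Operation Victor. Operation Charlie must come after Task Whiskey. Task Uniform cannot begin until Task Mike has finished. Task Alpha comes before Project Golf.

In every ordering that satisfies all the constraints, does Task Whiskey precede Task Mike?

No chain of constraints connects Task Whiskey to Task Mike in either direction.
A valid ordering placing Task Mike before Task Whiskey exists, so the answer is no.

No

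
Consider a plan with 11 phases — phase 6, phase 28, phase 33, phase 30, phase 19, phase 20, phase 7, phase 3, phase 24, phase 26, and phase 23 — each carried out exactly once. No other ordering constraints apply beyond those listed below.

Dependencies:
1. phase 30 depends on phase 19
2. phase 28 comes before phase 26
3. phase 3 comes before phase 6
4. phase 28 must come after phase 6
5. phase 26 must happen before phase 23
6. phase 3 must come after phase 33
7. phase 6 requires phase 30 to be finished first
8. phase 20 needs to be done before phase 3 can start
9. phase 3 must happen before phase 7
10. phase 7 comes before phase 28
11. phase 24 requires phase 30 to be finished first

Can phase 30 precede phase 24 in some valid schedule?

Yes

Phase 30 is actually forced before phase 24 by the constraints, so certainly some valid ordering has phase 30 first.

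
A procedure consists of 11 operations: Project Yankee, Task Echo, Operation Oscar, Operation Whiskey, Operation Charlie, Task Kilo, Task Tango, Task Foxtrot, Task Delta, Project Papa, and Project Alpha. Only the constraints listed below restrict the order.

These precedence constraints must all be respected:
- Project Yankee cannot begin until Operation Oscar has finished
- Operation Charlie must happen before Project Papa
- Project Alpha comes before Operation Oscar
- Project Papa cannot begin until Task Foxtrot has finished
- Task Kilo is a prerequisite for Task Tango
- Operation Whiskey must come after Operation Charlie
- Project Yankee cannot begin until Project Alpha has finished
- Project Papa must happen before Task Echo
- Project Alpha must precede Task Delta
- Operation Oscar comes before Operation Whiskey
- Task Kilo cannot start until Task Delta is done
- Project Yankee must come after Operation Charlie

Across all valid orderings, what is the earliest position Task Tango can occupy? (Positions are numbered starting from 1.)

The operations that are forced before Task Tango, directly or transitively, are Task Kilo, Task Delta, Project Alpha. That's 3 operations.
With 3 mandatory predecessors, the earliest Task Tango can sit is position 3+1 = 4, and placing just those 3 first achieves it.

4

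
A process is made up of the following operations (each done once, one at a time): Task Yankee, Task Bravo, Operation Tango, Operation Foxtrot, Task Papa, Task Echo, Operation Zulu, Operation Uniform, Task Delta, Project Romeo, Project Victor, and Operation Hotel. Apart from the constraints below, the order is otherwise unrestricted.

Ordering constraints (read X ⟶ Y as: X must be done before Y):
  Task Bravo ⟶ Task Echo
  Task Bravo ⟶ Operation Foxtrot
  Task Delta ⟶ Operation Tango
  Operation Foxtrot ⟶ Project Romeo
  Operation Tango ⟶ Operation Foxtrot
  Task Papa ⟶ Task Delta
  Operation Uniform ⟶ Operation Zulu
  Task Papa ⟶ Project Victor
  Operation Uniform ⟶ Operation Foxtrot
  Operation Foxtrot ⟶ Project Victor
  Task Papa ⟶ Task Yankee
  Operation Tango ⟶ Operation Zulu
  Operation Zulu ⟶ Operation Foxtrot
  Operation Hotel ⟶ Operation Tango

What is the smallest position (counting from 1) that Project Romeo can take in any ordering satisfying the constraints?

9

Every operation that must precede Project Romeo has to come before it. Tracing all chains that end at Project Romeo, those operations are: Task Bravo, Operation Tango, Operation Foxtrot, Task Papa, Operation Zulu, Operation Uniform, Task Delta, Operation Hotel — 8 in total.
So at minimum 8 operations come before Project Romeo, putting Project Romeo no earlier than position 9. That position is achievable by scheduling exactly those predecessors first.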